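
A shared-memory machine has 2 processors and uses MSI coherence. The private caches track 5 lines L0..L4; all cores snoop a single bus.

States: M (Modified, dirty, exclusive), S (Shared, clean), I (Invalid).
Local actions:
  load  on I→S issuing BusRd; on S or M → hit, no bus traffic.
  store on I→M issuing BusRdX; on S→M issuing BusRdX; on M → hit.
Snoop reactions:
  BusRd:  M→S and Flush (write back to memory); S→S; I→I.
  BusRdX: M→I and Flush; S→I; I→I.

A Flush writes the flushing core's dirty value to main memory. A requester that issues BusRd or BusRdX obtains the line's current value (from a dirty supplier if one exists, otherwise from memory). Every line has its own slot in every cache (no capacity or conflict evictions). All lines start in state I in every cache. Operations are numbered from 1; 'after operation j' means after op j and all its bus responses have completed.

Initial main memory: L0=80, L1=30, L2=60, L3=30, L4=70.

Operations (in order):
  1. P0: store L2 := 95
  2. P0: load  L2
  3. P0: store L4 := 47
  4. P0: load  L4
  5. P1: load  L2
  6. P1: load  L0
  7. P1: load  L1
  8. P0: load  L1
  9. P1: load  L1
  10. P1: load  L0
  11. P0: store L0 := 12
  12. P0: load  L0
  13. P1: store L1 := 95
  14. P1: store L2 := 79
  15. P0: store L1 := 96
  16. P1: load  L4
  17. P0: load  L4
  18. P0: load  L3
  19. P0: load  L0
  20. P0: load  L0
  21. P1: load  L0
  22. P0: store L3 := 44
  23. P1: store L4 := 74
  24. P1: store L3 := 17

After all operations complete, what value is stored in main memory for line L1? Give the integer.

  op1 P0: store L2 := 95 → M/I on L2; bus BusRdX; mem=60
  op2 P0: load  L2 → M/I on L2; bus (none); mem=60
  op3 P0: store L4 := 47 → M/I on L4; bus BusRdX; mem=70
  op4 P0: load  L4 → M/I on L4; bus (none); mem=70
  op5 P1: load  L2 → S/S on L2; bus BusRd Flush; mem=95
  op6 P1: load  L0 → I/S on L0; bus BusRd; mem=80
  op7 P1: load  L1 → I/S on L1; bus BusRd; mem=30
  op8 P0: load  L1 → S/S on L1; bus BusRd; mem=30
  op9 P1: load  L1 → S/S on L1; bus (none); mem=30
  op10 P1: load  L0 → I/S on L0; bus (none); mem=80
  op11 P0: store L0 := 12 → M/I on L0; bus BusRdX; mem=80
  op12 P0: load  L0 → M/I on L0; bus (none); mem=80
  op13 P1: store L1 := 95 → I/M on L1; bus BusRdX; mem=30
  op14 P1: store L2 := 79 → I/M on L2; bus BusRdX; mem=95
  op15 P0: store L1 := 96 → M/I on L1; bus BusRdX Flush; mem=95
  op16 P1: load  L4 → S/S on L4; bus BusRd Flush; mem=47
  op17 P0: load  L4 → S/S on L4; bus (none); mem=47
  op18 P0: load  L3 → S/I on L3; bus BusRd; mem=30
  op19 P0: load  L0 → M/I on L0; bus (none); mem=80
  op20 P0: load  L0 → M/I on L0; bus (none); mem=80
  op21 P1: load  L0 → S/S on L0; bus BusRd Flush; mem=12
  op22 P0: store L3 := 44 → M/I on L3; bus BusRdX; mem=30
  op23 P1: store L4 := 74 → I/M on L4; bus BusRdX; mem=47
  op24 P1: store L3 := 17 → I/M on L3; bus BusRdX Flush; mem=44

memory[L1] = 95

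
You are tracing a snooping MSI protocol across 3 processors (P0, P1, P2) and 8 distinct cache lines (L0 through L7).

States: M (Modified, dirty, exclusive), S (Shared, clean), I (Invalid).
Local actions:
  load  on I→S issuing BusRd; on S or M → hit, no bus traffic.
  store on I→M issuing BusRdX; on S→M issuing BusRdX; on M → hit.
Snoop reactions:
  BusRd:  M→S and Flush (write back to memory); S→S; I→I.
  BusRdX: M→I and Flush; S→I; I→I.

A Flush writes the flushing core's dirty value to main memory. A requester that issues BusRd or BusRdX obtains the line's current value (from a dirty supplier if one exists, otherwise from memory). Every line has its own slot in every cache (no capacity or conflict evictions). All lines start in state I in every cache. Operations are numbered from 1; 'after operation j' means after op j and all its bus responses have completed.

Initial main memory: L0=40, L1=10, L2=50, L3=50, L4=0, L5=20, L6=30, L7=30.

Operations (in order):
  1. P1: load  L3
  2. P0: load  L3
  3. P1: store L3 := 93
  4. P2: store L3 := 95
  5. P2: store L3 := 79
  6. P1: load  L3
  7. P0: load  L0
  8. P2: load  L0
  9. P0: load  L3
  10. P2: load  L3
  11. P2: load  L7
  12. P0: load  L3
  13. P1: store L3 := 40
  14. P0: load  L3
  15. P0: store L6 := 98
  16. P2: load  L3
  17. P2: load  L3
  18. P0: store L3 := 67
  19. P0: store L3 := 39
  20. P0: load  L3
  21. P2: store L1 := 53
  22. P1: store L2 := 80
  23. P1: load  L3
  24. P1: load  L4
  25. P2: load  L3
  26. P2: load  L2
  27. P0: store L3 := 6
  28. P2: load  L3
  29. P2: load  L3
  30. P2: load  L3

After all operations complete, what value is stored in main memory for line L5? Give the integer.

memory[L5] = 20

  op1 P1: load  L3 → I/S/I on L3; bus BusRd; mem=50
  op2 P0: load  L3 → S/S/I on L3; bus BusRd; mem=50
  op3 P1: store L3 := 93 → I/M/I on L3; bus BusRdX; mem=50
  op4 P2: store L3 := 95 → I/I/M on L3; bus BusRdX Flush; mem=93
  op5 P2: store L3 := 79 → I/I/M on L3; bus (none); mem=93
  op6 P1: load  L3 → I/S/S on L3; bus BusRd Flush; mem=79
  op7 P0: load  L0 → S/I/I on L0; bus BusRd; mem=40
  op8 P2: load  L0 → S/I/S on L0; bus BusRd; mem=40
  op9 P0: load  L3 → S/S/S on L3; bus BusRd; mem=79
  op10 P2: load  L3 → S/S/S on L3; bus (none); mem=79
  op11 P2: load  L7 → I/I/S on L7; bus BusRd; mem=30
  op12 P0: load  L3 → S/S/S on L3; bus (none); mem=79
  op13 P1: store L3 := 40 → I/M/I on L3; bus BusRdX; mem=79
  op14 P0: load  L3 → S/S/I on L3; bus BusRd Flush; mem=40
  op15 P0: store L6 := 98 → M/I/I on L6; bus BusRdX; mem=30
  op16 P2: load  L3 → S/S/S on L3; bus BusRd; mem=40
  op17 P2: load  L3 → S/S/S on L3; bus (none); mem=40
  op18 P0: store L3 := 67 → M/I/I on L3; bus BusRdX; mem=40
  op19 P0: store L3 := 39 → M/I/I on L3; bus (none); mem=40
  op20 P0: load  L3 → M/I/I on L3; bus (none); mem=40
  op21 P2: store L1 := 53 → I/I/M on L1; bus BusRdX; mem=10
  op22 P1: store L2 := 80 → I/M/I on L2; bus BusRdX; mem=50
  op23 P1: load  L3 → S/S/I on L3; bus BusRd Flush; mem=39
  op24 P1: load  L4 → I/S/I on L4; bus BusRd; mem=0
  op25 P2: load  L3 → S/S/S on L3; bus BusRd; mem=39
  op26 P2: load  L2 → I/S/S on L2; bus BusRd Flush; mem=80
  op27 P0: store L3 := 6 → M/I/I on L3; bus BusRdX; mem=39
  op28 P2: load  L3 → S/I/S on L3; bus BusRd Flush; mem=6
  op29 P2: load  L3 → S/I/S on L3; bus (none); mem=6
  op30 P2: load  L3 → S/I/S on L3; bus (none); mem=6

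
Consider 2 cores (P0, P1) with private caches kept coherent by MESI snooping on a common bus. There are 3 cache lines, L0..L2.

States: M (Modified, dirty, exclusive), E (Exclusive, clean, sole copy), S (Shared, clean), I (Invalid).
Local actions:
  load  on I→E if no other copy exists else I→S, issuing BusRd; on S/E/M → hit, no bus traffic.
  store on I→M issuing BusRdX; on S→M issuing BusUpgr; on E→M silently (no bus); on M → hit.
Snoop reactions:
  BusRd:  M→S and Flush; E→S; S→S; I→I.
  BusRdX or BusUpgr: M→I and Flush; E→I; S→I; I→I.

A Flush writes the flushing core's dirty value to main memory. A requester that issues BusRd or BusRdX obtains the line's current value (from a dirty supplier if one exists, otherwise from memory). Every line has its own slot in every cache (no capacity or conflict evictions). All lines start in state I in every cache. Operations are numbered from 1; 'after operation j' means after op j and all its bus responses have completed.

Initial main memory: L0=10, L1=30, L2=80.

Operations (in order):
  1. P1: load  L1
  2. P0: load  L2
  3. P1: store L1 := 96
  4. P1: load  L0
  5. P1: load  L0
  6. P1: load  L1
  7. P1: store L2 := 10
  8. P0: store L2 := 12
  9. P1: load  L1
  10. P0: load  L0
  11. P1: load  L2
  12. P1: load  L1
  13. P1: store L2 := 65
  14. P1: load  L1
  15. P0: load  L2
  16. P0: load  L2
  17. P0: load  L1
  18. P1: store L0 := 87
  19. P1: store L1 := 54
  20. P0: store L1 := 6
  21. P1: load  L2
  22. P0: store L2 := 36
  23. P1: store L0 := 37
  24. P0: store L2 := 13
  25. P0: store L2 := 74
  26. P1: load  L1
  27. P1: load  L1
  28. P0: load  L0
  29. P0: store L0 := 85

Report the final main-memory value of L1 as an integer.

1. P1: load  L1  bus=[BusRd]  L1: P0=I P1=E  mem[L1]=30
2. P0: load  L2  bus=[BusRd]  L2: P0=E P1=I  mem[L2]=80
3. P1: store L1 := 96  bus=[-]  L1: P0=I P1=M  mem[L1]=30
4. P1: load  L0  bus=[BusRd]  L0: P0=I P1=E  mem[L0]=10
5. P1: load  L0  bus=[-]  L0: P0=I P1=E  mem[L0]=10
6. P1: load  L1  bus=[-]  L1: P0=I P1=M  mem[L1]=30
7. P1: store L2 := 10  bus=[BusRdX]  L2: P0=I P1=M  mem[L2]=80
8. P0: store L2 := 12  bus=[BusRdX,Flush]  L2: P0=M P1=I  mem[L2]=10
9. P1: load  L1  bus=[-]  L1: P0=I P1=M  mem[L1]=30
10. P0: load  L0  bus=[BusRd]  L0: P0=S P1=S  mem[L0]=10
11. P1: load  L2  bus=[BusRd,Flush]  L2: P0=S P1=S  mem[L2]=12
12. P1: load  L1  bus=[-]  L1: P0=I P1=M  mem[L1]=30
13. P1: store L2 := 65  bus=[BusUpgr]  L2: P0=I P1=M  mem[L2]=12
14. P1: load  L1  bus=[-]  L1: P0=I P1=M  mem[L1]=30
15. P0: load  L2  bus=[BusRd,Flush]  L2: P0=S P1=S  mem[L2]=65
16. P0: load  L2  bus=[-]  L2: P0=S P1=S  mem[L2]=65
17. P0: load  L1  bus=[BusRd,Flush]  L1: P0=S P1=S  mem[L1]=96
18. P1: store L0 := 87  bus=[BusUpgr]  L0: P0=I P1=M  mem[L0]=10
19. P1: store L1 := 54  bus=[BusUpgr]  L1: P0=I P1=M  mem[L1]=96
20. P0: store L1 := 6  bus=[BusRdX,Flush]  L1: P0=M P1=I  mem[L1]=54
21. P1: load  L2  bus=[-]  L2: P0=S P1=S  mem[L2]=65
22. P0: store L2 := 36  bus=[BusUpgr]  L2: P0=M P1=I  mem[L2]=65
23. P1: store L0 := 37  bus=[-]  L0: P0=I P1=M  mem[L0]=10
24. P0: store L2 := 13  bus=[-]  L2: P0=M P1=I  mem[L2]=65
25. P0: store L2 := 74  bus=[-]  L2: P0=M P1=I  mem[L2]=65
26. P1: load  L1  bus=[BusRd,Flush]  L1: P0=S P1=S  mem[L1]=6
27. P1: load  L1  bus=[-]  L1: P0=S P1=S  mem[L1]=6
28. P0: load  L0  bus=[BusRd,Flush]  L0: P0=S P1=S  mem[L0]=37
29. P0: store L0 := 85  bus=[BusUpgr]  L0: P0=M P1=I  mem[L0]=37

memory[L1] = 6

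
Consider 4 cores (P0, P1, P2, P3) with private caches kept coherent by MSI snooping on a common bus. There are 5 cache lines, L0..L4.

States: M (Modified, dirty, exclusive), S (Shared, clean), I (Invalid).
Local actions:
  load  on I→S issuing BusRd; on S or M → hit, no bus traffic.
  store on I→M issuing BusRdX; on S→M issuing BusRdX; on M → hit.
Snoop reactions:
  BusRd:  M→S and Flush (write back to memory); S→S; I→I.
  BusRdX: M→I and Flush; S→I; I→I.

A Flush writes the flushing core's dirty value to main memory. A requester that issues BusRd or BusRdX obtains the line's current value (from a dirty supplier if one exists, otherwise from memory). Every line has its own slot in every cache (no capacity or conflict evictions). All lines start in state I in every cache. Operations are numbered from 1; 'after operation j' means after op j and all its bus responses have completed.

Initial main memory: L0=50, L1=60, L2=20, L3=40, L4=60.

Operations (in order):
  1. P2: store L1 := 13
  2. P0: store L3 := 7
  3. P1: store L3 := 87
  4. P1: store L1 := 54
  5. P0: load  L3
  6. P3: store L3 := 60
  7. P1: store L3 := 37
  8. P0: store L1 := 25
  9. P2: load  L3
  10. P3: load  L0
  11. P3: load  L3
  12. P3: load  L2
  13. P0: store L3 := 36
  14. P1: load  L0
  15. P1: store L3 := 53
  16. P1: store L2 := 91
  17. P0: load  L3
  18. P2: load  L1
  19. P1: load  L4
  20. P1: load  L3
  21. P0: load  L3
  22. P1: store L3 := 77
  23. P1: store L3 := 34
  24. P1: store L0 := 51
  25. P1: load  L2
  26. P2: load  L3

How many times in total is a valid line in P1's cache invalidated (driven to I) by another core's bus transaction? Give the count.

1. P2: store L1 := 13  bus=[BusRdX]  L1: P0=I P1=I P2=M P3=I  mem[L1]=60
2. P0: store L3 := 7  bus=[BusRdX]  L3: P0=M P1=I P2=I P3=I  mem[L3]=40
3. P1: store L3 := 87  bus=[BusRdX,Flush]  L3: P0=I P1=M P2=I P3=I  mem[L3]=7
4. P1: store L1 := 54  bus=[BusRdX,Flush]  L1: P0=I P1=M P2=I P3=I  mem[L1]=13
5. P0: load  L3  bus=[BusRd,Flush]  L3: P0=S P1=S P2=I P3=I  mem[L3]=87
6. P3: store L3 := 60  bus=[BusRdX]  L3: P0=I P1=I P2=I P3=M  mem[L3]=87
7. P1: store L3 := 37  bus=[BusRdX,Flush]  L3: P0=I P1=M P2=I P3=I  mem[L3]=60
8. P0: store L1 := 25  bus=[BusRdX,Flush]  L1: P0=M P1=I P2=I P3=I  mem[L1]=54
9. P2: load  L3  bus=[BusRd,Flush]  L3: P0=I P1=S P2=S P3=I  mem[L3]=37
10. P3: load  L0  bus=[BusRd]  L0: P0=I P1=I P2=I P3=S  mem[L0]=50
11. P3: load  L3  bus=[BusRd]  L3: P0=I P1=S P2=S P3=S  mem[L3]=37
12. P3: load  L2  bus=[BusRd]  L2: P0=I P1=I P2=I P3=S  mem[L2]=20
13. P0: store L3 := 36  bus=[BusRdX]  L3: P0=M P1=I P2=I P3=I  mem[L3]=37
14. P1: load  L0  bus=[BusRd]  L0: P0=I P1=S P2=I P3=S  mem[L0]=50
15. P1: store L3 := 53  bus=[BusRdX,Flush]  L3: P0=I P1=M P2=I P3=I  mem[L3]=36
16. P1: store L2 := 91  bus=[BusRdX]  L2: P0=I P1=M P2=I P3=I  mem[L2]=20
17. P0: load  L3  bus=[BusRd,Flush]  L3: P0=S P1=S P2=I P3=I  mem[L3]=53
18. P2: load  L1  bus=[BusRd,Flush]  L1: P0=S P1=I P2=S P3=I  mem[L1]=25
19. P1: load  L4  bus=[BusRd]  L4: P0=I P1=S P2=I P3=I  mem[L4]=60
20. P1: load  L3  bus=[-]  L3: P0=S P1=S P2=I P3=I  mem[L3]=53
21. P0: load  L3  bus=[-]  L3: P0=S P1=S P2=I P3=I  mem[L3]=53
22. P1: store L3 := 77  bus=[BusRdX]  L3: P0=I P1=M P2=I P3=I  mem[L3]=53
23. P1: store L3 := 34  bus=[-]  L3: P0=I P1=M P2=I P3=I  mem[L3]=53
24. P1: store L0 := 51  bus=[BusRdX]  L0: P0=I P1=M P2=I P3=I  mem[L0]=50
25. P1: load  L2  bus=[-]  L2: P0=I P1=M P2=I P3=I  mem[L2]=20
26. P2: load  L3  bus=[BusRd,Flush]  L3: P0=I P1=S P2=S P3=I  mem[L3]=34

invalidations = 3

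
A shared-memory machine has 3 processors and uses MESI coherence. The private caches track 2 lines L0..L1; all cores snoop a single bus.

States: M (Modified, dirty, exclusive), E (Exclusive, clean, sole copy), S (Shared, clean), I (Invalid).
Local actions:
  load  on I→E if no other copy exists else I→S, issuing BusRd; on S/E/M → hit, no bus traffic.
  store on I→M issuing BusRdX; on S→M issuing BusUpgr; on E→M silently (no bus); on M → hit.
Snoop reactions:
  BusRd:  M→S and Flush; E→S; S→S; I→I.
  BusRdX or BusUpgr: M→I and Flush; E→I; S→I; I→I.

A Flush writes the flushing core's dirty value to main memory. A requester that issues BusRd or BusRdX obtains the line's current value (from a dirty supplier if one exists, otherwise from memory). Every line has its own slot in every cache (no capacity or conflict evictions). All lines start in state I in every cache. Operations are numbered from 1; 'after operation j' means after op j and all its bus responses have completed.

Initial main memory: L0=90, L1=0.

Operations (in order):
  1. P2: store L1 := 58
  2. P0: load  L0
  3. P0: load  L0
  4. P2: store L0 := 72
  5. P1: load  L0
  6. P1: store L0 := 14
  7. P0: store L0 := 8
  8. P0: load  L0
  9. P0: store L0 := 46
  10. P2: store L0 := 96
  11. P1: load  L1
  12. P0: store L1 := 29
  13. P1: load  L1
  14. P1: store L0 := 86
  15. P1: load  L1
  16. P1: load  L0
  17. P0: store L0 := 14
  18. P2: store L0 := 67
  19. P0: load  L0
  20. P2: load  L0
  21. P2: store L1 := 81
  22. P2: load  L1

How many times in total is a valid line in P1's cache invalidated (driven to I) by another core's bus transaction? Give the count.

1. P2: store L1 := 58  bus=[BusRdX]  L1: P0=I P1=I P2=M  mem[L1]=0
2. P0: load  L0  bus=[BusRd]  L0: P0=E P1=I P2=I  mem[L0]=90
3. P0: load  L0  bus=[-]  L0: P0=E P1=I P2=I  mem[L0]=90
4. P2: store L0 := 72  bus=[BusRdX]  L0: P0=I P1=I P2=M  mem[L0]=90
5. P1: load  L0  bus=[BusRd,Flush]  L0: P0=I P1=S P2=S  mem[L0]=72
6. P1: store L0 := 14  bus=[BusUpgr]  L0: P0=I P1=M P2=I  mem[L0]=72
7. P0: store L0 := 8  bus=[BusRdX,Flush]  L0: P0=M P1=I P2=I  mem[L0]=14
8. P0: load  L0  bus=[-]  L0: P0=M P1=I P2=I  mem[L0]=14
9. P0: store L0 := 46  bus=[-]  L0: P0=M P1=I P2=I  mem[L0]=14
10. P2: store L0 := 96  bus=[BusRdX,Flush]  L0: P0=I P1=I P2=M  mem[L0]=46
11. P1: load  L1  bus=[BusRd,Flush]  L1: P0=I P1=S P2=S  mem[L1]=58
12. P0: store L1 := 29  bus=[BusRdX]  L1: P0=M P1=I P2=I  mem[L1]=58
13. P1: load  L1  bus=[BusRd,Flush]  L1: P0=S P1=S P2=I  mem[L1]=29
14. P1: store L0 := 86  bus=[BusRdX,Flush]  L0: P0=I P1=M P2=I  mem[L0]=96
15. P1: load  L1  bus=[-]  L1: P0=S P1=S P2=I  mem[L1]=29
16. P1: load  L0  bus=[-]  L0: P0=I P1=M P2=I  mem[L0]=96
17. P0: store L0 := 14  bus=[BusRdX,Flush]  L0: P0=M P1=I P2=I  mem[L0]=86
18. P2: store L0 := 67  bus=[BusRdX,Flush]  L0: P0=I P1=I P2=M  mem[L0]=14
19. P0: load  L0  bus=[BusRd,Flush]  L0: P0=S P1=I P2=S  mem[L0]=67
20. P2: load  L0  bus=[-]  L0: P0=S P1=I P2=S  mem[L0]=67
21. P2: store L1 := 81  bus=[BusRdX]  L1: P0=I P1=I P2=M  mem[L1]=29
22. P2: load  L1  bus=[-]  L1: P0=I P1=I P2=M  mem[L1]=29

invalidations = 4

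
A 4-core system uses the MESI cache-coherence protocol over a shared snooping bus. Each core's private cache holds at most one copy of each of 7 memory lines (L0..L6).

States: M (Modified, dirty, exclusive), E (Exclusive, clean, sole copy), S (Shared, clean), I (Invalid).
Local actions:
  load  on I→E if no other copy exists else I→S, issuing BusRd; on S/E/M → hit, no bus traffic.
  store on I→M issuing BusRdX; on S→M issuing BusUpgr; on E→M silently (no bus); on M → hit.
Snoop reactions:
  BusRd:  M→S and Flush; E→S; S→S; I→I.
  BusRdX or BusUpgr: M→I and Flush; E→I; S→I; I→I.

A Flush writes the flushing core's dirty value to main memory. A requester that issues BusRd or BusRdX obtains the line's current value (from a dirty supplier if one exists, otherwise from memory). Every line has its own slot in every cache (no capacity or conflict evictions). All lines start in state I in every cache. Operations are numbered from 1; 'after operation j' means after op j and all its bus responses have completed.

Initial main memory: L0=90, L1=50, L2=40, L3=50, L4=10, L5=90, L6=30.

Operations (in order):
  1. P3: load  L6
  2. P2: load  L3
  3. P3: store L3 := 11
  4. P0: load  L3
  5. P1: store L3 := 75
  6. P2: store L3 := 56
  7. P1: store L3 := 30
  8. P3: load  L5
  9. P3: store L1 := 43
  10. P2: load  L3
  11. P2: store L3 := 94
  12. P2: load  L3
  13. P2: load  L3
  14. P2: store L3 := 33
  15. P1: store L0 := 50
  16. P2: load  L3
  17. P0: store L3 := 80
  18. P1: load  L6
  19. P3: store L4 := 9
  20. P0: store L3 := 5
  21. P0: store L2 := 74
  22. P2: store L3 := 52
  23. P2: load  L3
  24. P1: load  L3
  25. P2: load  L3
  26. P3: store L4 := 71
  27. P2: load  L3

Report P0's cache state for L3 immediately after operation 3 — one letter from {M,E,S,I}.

[1] P3: load  L6 | P0:I, P1:I, P2:I, P3:E(30) | bus: BusRd
[2] P2: load  L3 | P0:I, P1:I, P2:E(50), P3:I | bus: BusRd
[3] P3: store L3 := 11 | P0:I, P1:I, P2:I, P3:M(11) | bus: BusRdX
[4] P0: load  L3 | P0:S(11), P1:I, P2:I, P3:S(11) | bus: BusRd,Flush
[5] P1: store L3 := 75 | P0:I, P1:M(75), P2:I, P3:I | bus: BusRdX
[6] P2: store L3 := 56 | P0:I, P1:I, P2:M(56), P3:I | bus: BusRdX,Flush
[7] P1: store L3 := 30 | P0:I, P1:M(30), P2:I, P3:I | bus: BusRdX,Flush
[8] P3: load  L5 | P0:I, P1:I, P2:I, P3:E(90) | bus: BusRd
[9] P3: store L1 := 43 | P0:I, P1:I, P2:I, P3:M(43) | bus: BusRdX
[10] P2: load  L3 | P0:I, P1:S(30), P2:S(30), P3:I | bus: BusRd,Flush
[11] P2: store L3 := 94 | P0:I, P1:I, P2:M(94), P3:I | bus: BusUpgr
[12] P2: load  L3 | P0:I, P1:I, P2:M(94), P3:I | bus: none
[13] P2: load  L3 | P0:I, P1:I, P2:M(94), P3:I | bus: none
[14] P2: store L3 := 33 | P0:I, P1:I, P2:M(33), P3:I | bus: none
[15] P1: store L0 := 50 | P0:I, P1:M(50), P2:I, P3:I | bus: BusRdX
[16] P2: load  L3 | P0:I, P1:I, P2:M(33), P3:I | bus: none
[17] P0: store L3 := 80 | P0:M(80), P1:I, P2:I, P3:I | bus: BusRdX,Flush
[18] P1: load  L6 | P0:I, P1:S(30), P2:I, P3:S(30) | bus: BusRd
[19] P3: store L4 := 9 | P0:I, P1:I, P2:I, P3:M(9) | bus: BusRdX
[20] P0: store L3 := 5 | P0:M(5), P1:I, P2:I, P3:I | bus: none
[21] P0: store L2 := 74 | P0:M(74), P1:I, P2:I, P3:I | bus: BusRdX
[22] P2: store L3 := 52 | P0:I, P1:I, P2:M(52), P3:I | bus: BusRdX,Flush
[23] P2: load  L3 | P0:I, P1:I, P2:M(52), P3:I | bus: none
[24] P1: load  L3 | P0:I, P1:S(52), P2:S(52), P3:I | bus: BusRd,Flush
[25] P2: load  L3 | P0:I, P1:S(52), P2:S(52), P3:I | bus: none
[26] P3: store L4 := 71 | P0:I, P1:I, P2:I, P3:M(71) | bus: none
[27] P2: load  L3 | P0:I, P1:S(52), P2:S(52), P3:I | bus: none

state = I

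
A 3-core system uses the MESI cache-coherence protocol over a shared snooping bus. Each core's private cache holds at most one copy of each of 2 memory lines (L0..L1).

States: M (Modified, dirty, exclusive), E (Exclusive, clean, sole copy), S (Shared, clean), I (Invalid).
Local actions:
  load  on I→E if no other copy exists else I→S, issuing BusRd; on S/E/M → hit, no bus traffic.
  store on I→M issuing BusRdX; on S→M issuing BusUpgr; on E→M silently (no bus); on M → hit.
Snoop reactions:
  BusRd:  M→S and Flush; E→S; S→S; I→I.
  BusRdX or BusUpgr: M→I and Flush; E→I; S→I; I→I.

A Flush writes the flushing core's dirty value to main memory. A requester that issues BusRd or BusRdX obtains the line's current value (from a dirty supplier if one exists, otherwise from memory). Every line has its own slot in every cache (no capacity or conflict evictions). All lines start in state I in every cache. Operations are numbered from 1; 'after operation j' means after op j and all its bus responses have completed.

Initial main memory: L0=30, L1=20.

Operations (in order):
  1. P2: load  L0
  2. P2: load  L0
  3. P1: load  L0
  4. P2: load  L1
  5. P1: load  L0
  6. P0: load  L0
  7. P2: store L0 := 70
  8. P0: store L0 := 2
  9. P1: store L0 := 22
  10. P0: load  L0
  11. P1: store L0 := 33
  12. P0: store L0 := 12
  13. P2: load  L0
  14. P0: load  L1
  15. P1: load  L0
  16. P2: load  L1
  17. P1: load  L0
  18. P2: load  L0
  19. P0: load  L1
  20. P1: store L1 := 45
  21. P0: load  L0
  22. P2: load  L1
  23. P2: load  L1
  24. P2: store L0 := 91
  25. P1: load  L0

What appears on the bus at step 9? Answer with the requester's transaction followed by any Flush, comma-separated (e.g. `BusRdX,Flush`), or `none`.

bus = BusRdX,Flush

step 1: P2: load  L0  ⟶  IIE  (L0)  txn=BusRd  M[L0]=30
step 2: P2: load  L0  ⟶  IIE  (L0)  txn=∅  M[L0]=30
step 3: P1: load  L0  ⟶  ISS  (L0)  txn=BusRd  M[L0]=30
step 4: P2: load  L1  ⟶  IIE  (L1)  txn=BusRd  M[L1]=20
step 5: P1: load  L0  ⟶  ISS  (L0)  txn=∅  M[L0]=30
step 6: P0: load  L0  ⟶  SSS  (L0)  txn=BusRd  M[L0]=30
step 7: P2: store L0 := 70  ⟶  IIM  (L0)  txn=BusUpgr  M[L0]=30
step 8: P0: store L0 := 2  ⟶  MII  (L0)  txn=BusRdX+Flush  M[L0]=70
step 9: P1: store L0 := 22  ⟶  IMI  (L0)  txn=BusRdX+Flush  M[L0]=2
step 10: P0: load  L0  ⟶  SSI  (L0)  txn=BusRd+Flush  M[L0]=22
step 11: P1: store L0 := 33  ⟶  IMI  (L0)  txn=BusUpgr  M[L0]=22
step 12: P0: store L0 := 12  ⟶  MII  (L0)  txn=BusRdX+Flush  M[L0]=33
step 13: P2: load  L0  ⟶  SIS  (L0)  txn=BusRd+Flush  M[L0]=12
step 14: P0: load  L1  ⟶  SIS  (L1)  txn=BusRd  M[L1]=20
step 15: P1: load  L0  ⟶  SSS  (L0)  txn=BusRd  M[L0]=12
step 16: P2: load  L1  ⟶  SIS  (L1)  txn=∅  M[L1]=20
step 17: P1: load  L0  ⟶  SSS  (L0)  txn=∅  M[L0]=12
step 18: P2: load  L0  ⟶  SSS  (L0)  txn=∅  M[L0]=12
step 19: P0: load  L1  ⟶  SIS  (L1)  txn=∅  M[L1]=20
step 20: P1: store L1 := 45  ⟶  IMI  (L1)  txn=BusRdX  M[L1]=20
step 21: P0: load  L0  ⟶  SSS  (L0)  txn=∅  M[L0]=12
step 22: P2: load  L1  ⟶  ISS  (L1)  txn=BusRd+Flush  M[L1]=45
step 23: P2: load  L1  ⟶  ISS  (L1)  txn=∅  M[L1]=45
step 24: P2: store L0 := 91  ⟶  IIM  (L0)  txn=BusUpgr  M[L0]=12
step 25: P1: load  L0  ⟶  ISS  (L0)  txn=BusRd+Flush  M[L0]=91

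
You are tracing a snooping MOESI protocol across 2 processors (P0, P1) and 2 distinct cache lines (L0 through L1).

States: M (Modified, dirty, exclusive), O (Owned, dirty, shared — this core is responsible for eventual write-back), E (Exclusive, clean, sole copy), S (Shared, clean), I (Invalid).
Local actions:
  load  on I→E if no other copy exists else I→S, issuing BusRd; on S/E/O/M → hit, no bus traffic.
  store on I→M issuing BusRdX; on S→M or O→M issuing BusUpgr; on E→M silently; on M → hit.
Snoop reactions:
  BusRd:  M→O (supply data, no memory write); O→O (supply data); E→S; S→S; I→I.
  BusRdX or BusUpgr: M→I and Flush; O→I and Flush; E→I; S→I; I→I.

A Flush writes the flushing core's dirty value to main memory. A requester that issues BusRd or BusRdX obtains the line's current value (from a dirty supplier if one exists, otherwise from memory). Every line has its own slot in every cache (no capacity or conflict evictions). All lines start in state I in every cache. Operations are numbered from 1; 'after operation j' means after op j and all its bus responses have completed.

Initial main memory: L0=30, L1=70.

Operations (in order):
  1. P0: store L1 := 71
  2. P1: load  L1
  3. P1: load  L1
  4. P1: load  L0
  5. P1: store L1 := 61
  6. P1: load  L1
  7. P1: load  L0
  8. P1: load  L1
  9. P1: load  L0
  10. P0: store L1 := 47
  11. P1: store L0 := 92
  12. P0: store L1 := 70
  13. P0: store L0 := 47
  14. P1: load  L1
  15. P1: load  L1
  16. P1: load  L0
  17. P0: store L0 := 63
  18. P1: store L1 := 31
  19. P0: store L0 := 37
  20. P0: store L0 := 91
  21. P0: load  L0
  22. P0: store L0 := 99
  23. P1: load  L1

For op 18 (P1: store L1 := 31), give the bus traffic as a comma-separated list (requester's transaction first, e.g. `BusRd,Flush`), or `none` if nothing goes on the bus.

bus = BusUpgr,Flush

1. P0: store L1 := 71  bus=[BusRdX]  L1: P0=M P1=I  mem[L1]=70
2. P1: load  L1  bus=[BusRd]  L1: P0=O P1=S  mem[L1]=70
3. P1: load  L1  bus=[-]  L1: P0=O P1=S  mem[L1]=70
4. P1: load  L0  bus=[BusRd]  L0: P0=I P1=E  mem[L0]=30
5. P1: store L1 := 61  bus=[BusUpgr,Flush]  L1: P0=I P1=M  mem[L1]=71
6. P1: load  L1  bus=[-]  L1: P0=I P1=M  mem[L1]=71
7. P1: load  L0  bus=[-]  L0: P0=I P1=E  mem[L0]=30
8. P1: load  L1  bus=[-]  L1: P0=I P1=M  mem[L1]=71
9. P1: load  L0  bus=[-]  L0: P0=I P1=E  mem[L0]=30
10. P0: store L1 := 47  bus=[BusRdX,Flush]  L1: P0=M P1=I  mem[L1]=61
11. P1: store L0 := 92  bus=[-]  L0: P0=I P1=M  mem[L0]=30
12. P0: store L1 := 70  bus=[-]  L1: P0=M P1=I  mem[L1]=61
13. P0: store L0 := 47  bus=[BusRdX,Flush]  L0: P0=M P1=I  mem[L0]=92
14. P1: load  L1  bus=[BusRd]  L1: P0=O P1=S  mem[L1]=61
15. P1: load  L1  bus=[-]  L1: P0=O P1=S  mem[L1]=61
16. P1: load  L0  bus=[BusRd]  L0: P0=O P1=S  mem[L0]=92
17. P0: store L0 := 63  bus=[BusUpgr]  L0: P0=M P1=I  mem[L0]=92
18. P1: store L1 := 31  bus=[BusUpgr,Flush]  L1: P0=I P1=M  mem[L1]=70
19. P0: store L0 := 37  bus=[-]  L0: P0=M P1=I  mem[L0]=92
20. P0: store L0 := 91  bus=[-]  L0: P0=M P1=I  mem[L0]=92
21. P0: load  L0  bus=[-]  L0: P0=M P1=I  mem[L0]=92
22. P0: store L0 := 99  bus=[-]  L0: P0=M P1=I  mem[L0]=92
23. P1: load  L1  bus=[-]  L1: P0=I P1=M  mem[L1]=70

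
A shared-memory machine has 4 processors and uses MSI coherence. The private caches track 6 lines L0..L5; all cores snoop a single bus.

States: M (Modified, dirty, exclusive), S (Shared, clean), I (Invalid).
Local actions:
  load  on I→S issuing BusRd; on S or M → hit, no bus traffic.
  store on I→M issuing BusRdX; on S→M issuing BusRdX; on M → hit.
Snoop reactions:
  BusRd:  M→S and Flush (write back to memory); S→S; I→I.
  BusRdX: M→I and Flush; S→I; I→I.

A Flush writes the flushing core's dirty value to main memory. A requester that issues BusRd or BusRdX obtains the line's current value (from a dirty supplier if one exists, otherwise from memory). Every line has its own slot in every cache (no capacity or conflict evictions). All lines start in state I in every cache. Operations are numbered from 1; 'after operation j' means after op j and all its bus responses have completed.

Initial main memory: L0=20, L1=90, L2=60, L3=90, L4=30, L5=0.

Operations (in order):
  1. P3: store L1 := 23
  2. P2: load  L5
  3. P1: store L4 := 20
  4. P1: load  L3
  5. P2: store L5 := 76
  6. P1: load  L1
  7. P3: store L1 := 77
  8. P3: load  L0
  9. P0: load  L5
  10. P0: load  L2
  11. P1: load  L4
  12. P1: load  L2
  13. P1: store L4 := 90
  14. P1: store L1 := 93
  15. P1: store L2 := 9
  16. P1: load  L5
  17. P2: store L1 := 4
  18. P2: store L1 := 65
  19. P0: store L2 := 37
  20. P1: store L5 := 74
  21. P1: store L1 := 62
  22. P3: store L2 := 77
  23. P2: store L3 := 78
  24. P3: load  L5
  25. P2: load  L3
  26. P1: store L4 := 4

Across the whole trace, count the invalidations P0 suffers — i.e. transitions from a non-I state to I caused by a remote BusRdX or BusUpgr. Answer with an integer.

invalidations = 3

step 1: P3: store L1 := 23  ⟶  IIIM  (L1)  txn=BusRdX  M[L1]=90
step 2: P2: load  L5  ⟶  IISI  (L5)  txn=BusRd  M[L5]=0
step 3: P1: store L4 := 20  ⟶  IMII  (L4)  txn=BusRdX  M[L4]=30
step 4: P1: load  L3  ⟶  ISII  (L3)  txn=BusRd  M[L3]=90
step 5: P2: store L5 := 76  ⟶  IIMI  (L5)  txn=BusRdX  M[L5]=0
step 6: P1: load  L1  ⟶  ISIS  (L1)  txn=BusRd+Flush  M[L1]=23
step 7: P3: store L1 := 77  ⟶  IIIM  (L1)  txn=BusRdX  M[L1]=23
step 8: P3: load  L0  ⟶  IIIS  (L0)  txn=BusRd  M[L0]=20
step 9: P0: load  L5  ⟶  SISI  (L5)  txn=BusRd+Flush  M[L5]=76
step 10: P0: load  L2  ⟶  SIII  (L2)  txn=BusRd  M[L2]=60
step 11: P1: load  L4  ⟶  IMII  (L4)  txn=∅  M[L4]=30
step 12: P1: load  L2  ⟶  SSII  (L2)  txn=BusRd  M[L2]=60
step 13: P1: store L4 := 90  ⟶  IMII  (L4)  txn=∅  M[L4]=30
step 14: P1: store L1 := 93  ⟶  IMII  (L1)  txn=BusRdX+Flush  M[L1]=77
step 15: P1: store L2 := 9  ⟶  IMII  (L2)  txn=BusRdX  M[L2]=60
step 16: P1: load  L5  ⟶  SSSI  (L5)  txn=BusRd  M[L5]=76
step 17: P2: store L1 := 4  ⟶  IIMI  (L1)  txn=BusRdX+Flush  M[L1]=93
step 18: P2: store L1 := 65  ⟶  IIMI  (L1)  txn=∅  M[L1]=93
step 19: P0: store L2 := 37  ⟶  MIII  (L2)  txn=BusRdX+Flush  M[L2]=9
step 20: P1: store L5 := 74  ⟶  IMII  (L5)  txn=BusRdX  M[L5]=76
step 21: P1: store L1 := 62  ⟶  IMII  (L1)  txn=BusRdX+Flush  M[L1]=65
step 22: P3: store L2 := 77  ⟶  IIIM  (L2)  txn=BusRdX+Flush  M[L2]=37
step 23: P2: store L3 := 78  ⟶  IIMI  (L3)  txn=BusRdX  M[L3]=90
step 24: P3: load  L5  ⟶  ISIS  (L5)  txn=BusRd+Flush  M[L5]=74
step 25: P2: load  L3  ⟶  IIMI  (L3)  txn=∅  M[L3]=90
step 26: P1: store L4 := 4  ⟶  IMII  (L4)  txn=∅  M[L4]=30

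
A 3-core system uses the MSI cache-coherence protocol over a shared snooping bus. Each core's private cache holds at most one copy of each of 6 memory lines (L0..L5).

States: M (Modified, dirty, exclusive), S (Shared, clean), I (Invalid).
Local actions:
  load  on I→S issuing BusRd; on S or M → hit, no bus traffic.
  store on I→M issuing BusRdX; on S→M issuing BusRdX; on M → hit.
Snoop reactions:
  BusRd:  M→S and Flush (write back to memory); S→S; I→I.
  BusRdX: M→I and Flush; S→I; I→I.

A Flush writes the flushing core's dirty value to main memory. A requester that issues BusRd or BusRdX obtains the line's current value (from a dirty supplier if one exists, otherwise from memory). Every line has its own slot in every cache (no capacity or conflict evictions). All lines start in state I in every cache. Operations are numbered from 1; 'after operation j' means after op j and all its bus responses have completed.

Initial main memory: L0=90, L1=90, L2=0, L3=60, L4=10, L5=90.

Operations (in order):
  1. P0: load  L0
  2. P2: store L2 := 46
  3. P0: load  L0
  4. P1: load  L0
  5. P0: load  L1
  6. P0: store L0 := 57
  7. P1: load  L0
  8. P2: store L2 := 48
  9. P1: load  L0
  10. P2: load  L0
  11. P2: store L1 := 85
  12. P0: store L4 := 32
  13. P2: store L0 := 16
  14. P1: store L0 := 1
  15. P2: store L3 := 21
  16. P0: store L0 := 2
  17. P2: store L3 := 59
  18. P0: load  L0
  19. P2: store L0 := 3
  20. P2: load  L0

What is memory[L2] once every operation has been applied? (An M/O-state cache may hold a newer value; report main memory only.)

  op1 P0: load  L0 → S/I/I on L0; bus BusRd; mem=90
  op2 P2: store L2 := 46 → I/I/M on L2; bus BusRdX; mem=0
  op3 P0: load  L0 → S/I/I on L0; bus (none); mem=90
  op4 P1: load  L0 → S/S/I on L0; bus BusRd; mem=90
  op5 P0: load  L1 → S/I/I on L1; bus BusRd; mem=90
  op6 P0: store L0 := 57 → M/I/I on L0; bus BusRdX; mem=90
  op7 P1: load  L0 → S/S/I on L0; bus BusRd Flush; mem=57
  op8 P2: store L2 := 48 → I/I/M on L2; bus (none); mem=0
  op9 P1: load  L0 → S/S/I on L0; bus (none); mem=57
  op10 P2: load  L0 → S/S/S on L0; bus BusRd; mem=57
  op11 P2: store L1 := 85 → I/I/M on L1; bus BusRdX; mem=90
  op12 P0: store L4 := 32 → M/I/I on L4; bus BusRdX; mem=10
  op13 P2: store L0 := 16 → I/I/M on L0; bus BusRdX; mem=57
  op14 P1: store L0 := 1 → I/M/I on L0; bus BusRdX Flush; mem=16
  op15 P2: store L3 := 21 → I/I/M on L3; bus BusRdX; mem=60
  op16 P0: store L0 := 2 → M/I/I on L0; bus BusRdX Flush; mem=1
  op17 P2: store L3 := 59 → I/I/M on L3; bus (none); mem=60
  op18 P0: load  L0 → M/I/I on L0; bus (none); mem=1
  op19 P2: store L0 := 3 → I/I/M on L0; bus BusRdX Flush; mem=2
  op20 P2: load  L0 → I/I/M on L0; bus (none); mem=2

memory[L2] = 0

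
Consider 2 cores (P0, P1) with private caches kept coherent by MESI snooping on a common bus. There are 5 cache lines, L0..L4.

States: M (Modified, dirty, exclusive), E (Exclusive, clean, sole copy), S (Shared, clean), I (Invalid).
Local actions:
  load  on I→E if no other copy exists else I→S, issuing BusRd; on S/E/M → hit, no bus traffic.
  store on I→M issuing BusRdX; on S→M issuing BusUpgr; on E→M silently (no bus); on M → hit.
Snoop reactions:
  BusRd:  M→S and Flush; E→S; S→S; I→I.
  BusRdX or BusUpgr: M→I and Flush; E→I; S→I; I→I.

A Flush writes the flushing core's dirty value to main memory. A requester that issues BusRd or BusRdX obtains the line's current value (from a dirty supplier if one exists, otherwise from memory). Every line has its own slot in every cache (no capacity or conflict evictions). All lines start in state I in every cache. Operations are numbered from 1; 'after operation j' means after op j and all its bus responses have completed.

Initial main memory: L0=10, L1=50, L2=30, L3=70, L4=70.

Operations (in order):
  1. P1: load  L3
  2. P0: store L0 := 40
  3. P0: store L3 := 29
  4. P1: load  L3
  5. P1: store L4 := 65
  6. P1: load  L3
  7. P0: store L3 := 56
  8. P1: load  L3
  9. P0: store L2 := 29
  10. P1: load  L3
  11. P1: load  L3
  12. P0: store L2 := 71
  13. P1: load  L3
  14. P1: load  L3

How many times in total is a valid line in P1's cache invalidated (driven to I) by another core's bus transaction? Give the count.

invalidations = 2

[1] P1: load  L3 | P0:I, P1:E(70) | bus: BusRd
[2] P0: store L0 := 40 | P0:M(40), P1:I | bus: BusRdX
[3] P0: store L3 := 29 | P0:M(29), P1:I | bus: BusRdX
[4] P1: load  L3 | P0:S(29), P1:S(29) | bus: BusRd,Flush
[5] P1: store L4 := 65 | P0:I, P1:M(65) | bus: BusRdX
[6] P1: load  L3 | P0:S(29), P1:S(29) | bus: none
[7] P0: store L3 := 56 | P0:M(56), P1:I | bus: BusUpgr
[8] P1: load  L3 | P0:S(56), P1:S(56) | bus: BusRd,Flush
[9] P0: store L2 := 29 | P0:M(29), P1:I | bus: BusRdX
[10] P1: load  L3 | P0:S(56), P1:S(56) | bus: none
[11] P1: load  L3 | P0:S(56), P1:S(56) | bus: none
[12] P0: store L2 := 71 | P0:M(71), P1:I | bus: none
[13] P1: load  L3 | P0:S(56), P1:S(56) | bus: none
[14] P1: load  L3 | P0:S(56), P1:S(56) | bus: none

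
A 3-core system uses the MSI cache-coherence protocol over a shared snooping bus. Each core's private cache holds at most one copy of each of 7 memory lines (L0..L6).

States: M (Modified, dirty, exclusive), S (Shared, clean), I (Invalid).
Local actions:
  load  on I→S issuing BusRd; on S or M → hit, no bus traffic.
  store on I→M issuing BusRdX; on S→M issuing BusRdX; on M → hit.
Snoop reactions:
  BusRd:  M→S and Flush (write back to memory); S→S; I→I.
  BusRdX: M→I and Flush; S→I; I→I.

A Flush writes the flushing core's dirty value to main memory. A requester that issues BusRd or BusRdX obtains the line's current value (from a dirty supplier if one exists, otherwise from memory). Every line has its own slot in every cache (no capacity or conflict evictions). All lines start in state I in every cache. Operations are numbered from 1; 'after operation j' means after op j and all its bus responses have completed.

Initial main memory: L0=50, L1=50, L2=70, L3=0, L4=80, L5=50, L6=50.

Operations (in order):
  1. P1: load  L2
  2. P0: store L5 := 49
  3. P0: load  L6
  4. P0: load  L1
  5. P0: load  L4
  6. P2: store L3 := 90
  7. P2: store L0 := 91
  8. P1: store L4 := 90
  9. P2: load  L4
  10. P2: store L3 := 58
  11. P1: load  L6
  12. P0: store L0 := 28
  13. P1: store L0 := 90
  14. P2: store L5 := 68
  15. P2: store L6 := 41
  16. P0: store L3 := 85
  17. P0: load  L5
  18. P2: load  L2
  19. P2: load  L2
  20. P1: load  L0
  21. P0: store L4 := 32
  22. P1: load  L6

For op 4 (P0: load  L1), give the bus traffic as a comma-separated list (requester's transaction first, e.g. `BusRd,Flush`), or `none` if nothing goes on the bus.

bus = BusRd

[1] P1: load  L2 | P0:I, P1:S(70), P2:I | bus: BusRd
[2] P0: store L5 := 49 | P0:M(49), P1:I, P2:I | bus: BusRdX
[3] P0: load  L6 | P0:S(50), P1:I, P2:I | bus: BusRd
[4] P0: load  L1 | P0:S(50), P1:I, P2:I | bus: BusRd
[5] P0: load  L4 | P0:S(80), P1:I, P2:I | bus: BusRd
[6] P2: store L3 := 90 | P0:I, P1:I, P2:M(90) | bus: BusRdX
[7] P2: store L0 := 91 | P0:I, P1:I, P2:M(91) | bus: BusRdX
[8] P1: store L4 := 90 | P0:I, P1:M(90), P2:I | bus: BusRdX
[9] P2: load  L4 | P0:I, P1:S(90), P2:S(90) | bus: BusRd,Flush
[10] P2: store L3 := 58 | P0:I, P1:I, P2:M(58) | bus: none
[11] P1: load  L6 | P0:S(50), P1:S(50), P2:I | bus: BusRd
[12] P0: store L0 := 28 | P0:M(28), P1:I, P2:I | bus: BusRdX,Flush
[13] P1: store L0 := 90 | P0:I, P1:M(90), P2:I | bus: BusRdX,Flush
[14] P2: store L5 := 68 | P0:I, P1:I, P2:M(68) | bus: BusRdX,Flush
[15] P2: store L6 := 41 | P0:I, P1:I, P2:M(41) | bus: BusRdX
[16] P0: store L3 := 85 | P0:M(85), P1:I, P2:I | bus: BusRdX,Flush
[17] P0: load  L5 | P0:S(68), P1:I, P2:S(68) | bus: BusRd,Flush
[18] P2: load  L2 | P0:I, P1:S(70), P2:S(70) | bus: BusRd
[19] P2: load  L2 | P0:I, P1:S(70), P2:S(70) | bus: none
[20] P1: load  L0 | P0:I, P1:M(90), P2:I | bus: none
[21] P0: store L4 := 32 | P0:M(32), P1:I, P2:I | bus: BusRdX
[22] P1: load  L6 | P0:I, P1:S(41), P2:S(41) | bus: BusRd,Flush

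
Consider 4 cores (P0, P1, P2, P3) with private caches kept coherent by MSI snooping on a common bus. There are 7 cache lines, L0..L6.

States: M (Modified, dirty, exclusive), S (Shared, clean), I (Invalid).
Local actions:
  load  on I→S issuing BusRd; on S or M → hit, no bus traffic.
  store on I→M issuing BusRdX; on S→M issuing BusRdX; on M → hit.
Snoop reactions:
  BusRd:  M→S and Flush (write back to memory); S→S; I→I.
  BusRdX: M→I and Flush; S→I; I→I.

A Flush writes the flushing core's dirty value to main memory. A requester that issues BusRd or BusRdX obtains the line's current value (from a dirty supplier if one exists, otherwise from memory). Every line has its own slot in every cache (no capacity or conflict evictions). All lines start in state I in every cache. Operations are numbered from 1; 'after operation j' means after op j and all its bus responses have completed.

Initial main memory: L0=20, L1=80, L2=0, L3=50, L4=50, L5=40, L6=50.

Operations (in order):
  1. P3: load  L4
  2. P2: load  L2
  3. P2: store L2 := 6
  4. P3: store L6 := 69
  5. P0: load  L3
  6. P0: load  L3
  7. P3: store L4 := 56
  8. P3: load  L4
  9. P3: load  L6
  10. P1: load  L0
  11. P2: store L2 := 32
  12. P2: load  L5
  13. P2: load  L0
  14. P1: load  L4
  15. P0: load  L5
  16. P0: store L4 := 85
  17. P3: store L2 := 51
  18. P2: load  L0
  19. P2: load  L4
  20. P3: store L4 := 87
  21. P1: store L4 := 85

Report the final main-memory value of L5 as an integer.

memory[L5] = 40

step 1: P3: load  L4  ⟶  IIIS  (L4)  txn=BusRd  M[L4]=50
step 2: P2: load  L2  ⟶  IISI  (L2)  txn=BusRd  M[L2]=0
step 3: P2: store L2 := 6  ⟶  IIMI  (L2)  txn=BusRdX  M[L2]=0
step 4: P3: store L6 := 69  ⟶  IIIM  (L6)  txn=BusRdX  M[L6]=50
step 5: P0: load  L3  ⟶  SIII  (L3)  txn=BusRd  M[L3]=50
step 6: P0: load  L3  ⟶  SIII  (L3)  txn=∅  M[L3]=50
step 7: P3: store L4 := 56  ⟶  IIIM  (L4)  txn=BusRdX  M[L4]=50
step 8: P3: load  L4  ⟶  IIIM  (L4)  txn=∅  M[L4]=50
step 9: P3: load  L6  ⟶  IIIM  (L6)  txn=∅  M[L6]=50
step 10: P1: load  L0  ⟶  ISII  (L0)  txn=BusRd  M[L0]=20
step 11: P2: store L2 := 32  ⟶  IIMI  (L2)  txn=∅  M[L2]=0
step 12: P2: load  L5  ⟶  IISI  (L5)  txn=BusRd  M[L5]=40
step 13: P2: load  L0  ⟶  ISSI  (L0)  txn=BusRd  M[L0]=20
step 14: P1: load  L4  ⟶  ISIS  (L4)  txn=BusRd+Flush  M[L4]=56
step 15: P0: load  L5  ⟶  SISI  (L5)  txn=BusRd  M[L5]=40
step 16: P0: store L4 := 85  ⟶  MIII  (L4)  txn=BusRdX  M[L4]=56
step 17: P3: store L2 := 51  ⟶  IIIM  (L2)  txn=BusRdX+Flush  M[L2]=32
step 18: P2: load  L0  ⟶  ISSI  (L0)  txn=∅  M[L0]=20
step 19: P2: load  L4  ⟶  SISI  (L4)  txn=BusRd+Flush  M[L4]=85
step 20: P3: store L4 := 87  ⟶  IIIM  (L4)  txn=BusRdX  M[L4]=85
step 21: P1: store L4 := 85  ⟶  IMII  (L4)  txn=BusRdX+Flush  M[L4]=87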